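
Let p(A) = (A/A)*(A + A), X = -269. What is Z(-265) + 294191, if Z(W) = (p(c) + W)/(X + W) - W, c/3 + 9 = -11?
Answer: 157239889/534 ≈ 2.9446e+5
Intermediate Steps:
c = -60 (c = -27 + 3*(-11) = -27 - 33 = -60)
p(A) = 2*A (p(A) = 1*(2*A) = 2*A)
Z(W) = -W + (-120 + W)/(-269 + W) (Z(W) = (2*(-60) + W)/(-269 + W) - W = (-120 + W)/(-269 + W) - W = -W + (-120 + W)/(-269 + W))
Z(-265) + 294191 = (-120 - 1*(-265)**2 + 270*(-265))/(-269 - 265) + 294191 = (-120 - 1*70225 - 71550)/(-534) + 294191 = -(-120 - 70225 - 71550)/534 + 294191 = -1/534*(-141895) + 294191 = 141895/534 + 294191 = 157239889/534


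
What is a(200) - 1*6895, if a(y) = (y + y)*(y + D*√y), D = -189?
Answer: 73105 - 756000*√2 ≈ -9.9604e+5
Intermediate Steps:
a(y) = 2*y*(y - 189*√y) (a(y) = (y + y)*(y - 189*√y) = (2*y)*(y - 189*√y) = 2*y*(y - 189*√y))
a(200) - 1*6895 = (-756000*√2 + 2*200²) - 1*6895 = (-756000*√2 + 2*40000) - 6895 = (-756000*√2 + 80000) - 6895 = (80000 - 756000*√2) - 6895 = 73105 - 756000*√2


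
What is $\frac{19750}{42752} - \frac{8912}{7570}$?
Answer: $- \frac{57874581}{80908160} \approx -0.71531$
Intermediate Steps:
$\frac{19750}{42752} - \frac{8912}{7570} = 19750 \cdot \frac{1}{42752} - \frac{4456}{3785} = \frac{9875}{21376} - \frac{4456}{3785} = - \frac{57874581}{80908160}$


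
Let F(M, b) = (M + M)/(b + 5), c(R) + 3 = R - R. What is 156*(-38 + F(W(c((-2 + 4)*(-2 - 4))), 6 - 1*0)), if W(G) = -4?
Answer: -66456/11 ≈ -6041.5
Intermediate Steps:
c(R) = -3 (c(R) = -3 + (R - R) = -3 + 0 = -3)
F(M, b) = 2*M/(5 + b) (F(M, b) = (2*M)/(5 + b) = 2*M/(5 + b))
156*(-38 + F(W(c((-2 + 4)*(-2 - 4))), 6 - 1*0)) = 156*(-38 + 2*(-4)/(5 + (6 - 1*0))) = 156*(-38 + 2*(-4)/(5 + (6 + 0))) = 156*(-38 + 2*(-4)/(5 + 6)) = 156*(-38 + 2*(-4)/11) = 156*(-38 + 2*(-4)*(1/11)) = 156*(-38 - 8/11) = 156*(-426/11) = -66456/11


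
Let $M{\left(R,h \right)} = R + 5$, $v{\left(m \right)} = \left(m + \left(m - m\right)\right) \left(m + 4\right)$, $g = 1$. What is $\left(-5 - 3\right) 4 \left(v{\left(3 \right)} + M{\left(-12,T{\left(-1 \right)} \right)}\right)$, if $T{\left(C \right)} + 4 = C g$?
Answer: $-448$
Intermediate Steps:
$T{\left(C \right)} = -4 + C$ ($T{\left(C \right)} = -4 + C 1 = -4 + C$)
$v{\left(m \right)} = m \left(4 + m\right)$ ($v{\left(m \right)} = \left(m + 0\right) \left(4 + m\right) = m \left(4 + m\right)$)
$M{\left(R,h \right)} = 5 + R$
$\left(-5 - 3\right) 4 \left(v{\left(3 \right)} + M{\left(-12,T{\left(-1 \right)} \right)}\right) = \left(-5 - 3\right) 4 \left(3 \left(4 + 3\right) + \left(5 - 12\right)\right) = \left(-8\right) 4 \left(3 \cdot 7 - 7\right) = - 32 \left(21 - 7\right) = \left(-32\right) 14 = -448$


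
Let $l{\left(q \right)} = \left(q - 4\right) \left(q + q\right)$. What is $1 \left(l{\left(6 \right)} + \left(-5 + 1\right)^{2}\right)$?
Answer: $40$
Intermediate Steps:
$l{\left(q \right)} = 2 q \left(-4 + q\right)$ ($l{\left(q \right)} = \left(-4 + q\right) 2 q = 2 q \left(-4 + q\right)$)
$1 \left(l{\left(6 \right)} + \left(-5 + 1\right)^{2}\right) = 1 \left(2 \cdot 6 \left(-4 + 6\right) + \left(-5 + 1\right)^{2}\right) = 1 \left(2 \cdot 6 \cdot 2 + \left(-4\right)^{2}\right) = 1 \left(24 + 16\right) = 1 \cdot 40 = 40$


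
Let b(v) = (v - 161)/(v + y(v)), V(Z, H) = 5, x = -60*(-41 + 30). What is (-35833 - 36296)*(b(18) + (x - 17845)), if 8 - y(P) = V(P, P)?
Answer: 8680196204/7 ≈ 1.2400e+9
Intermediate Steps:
x = 660 (x = -60*(-11) = 660)
y(P) = 3 (y(P) = 8 - 1*5 = 8 - 5 = 3)
b(v) = (-161 + v)/(3 + v) (b(v) = (v - 161)/(v + 3) = (-161 + v)/(3 + v))
(-35833 - 36296)*(b(18) + (x - 17845)) = (-35833 - 36296)*((-161 + 18)/(3 + 18) + (660 - 17845)) = -72129*(-143/21 - 17185) = -72129*(-361028/21) = 8680196204/7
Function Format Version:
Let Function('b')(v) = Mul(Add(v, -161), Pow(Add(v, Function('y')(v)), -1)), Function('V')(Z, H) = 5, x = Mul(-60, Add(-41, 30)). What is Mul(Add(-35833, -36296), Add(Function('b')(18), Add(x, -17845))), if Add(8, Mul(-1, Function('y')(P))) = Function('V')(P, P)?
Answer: Rational(8680196204, 7) ≈ 1.2400e+9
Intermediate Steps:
x = 660 (x = Mul(-60, -11) = 660)
Function('y')(P) = 3 (Function('y')(P) = Add(8, Mul(-1, 5)) = Add(8, -5) = 3)
Function('b')(v) = Mul(Pow(Add(3, v), -1), Add(-161, v)) (Function('b')(v) = Mul(Add(v, -161), Pow(Add(v, 3), -1)) = Mul(Add(-161, v), Pow(Add(3, v), -1)) = Mul(Pow(Add(3, v), -1), Add(-161, v)))
Mul(Add(-35833, -36296), Add(Function('b')(18), Add(x, -17845))) = Mul(Add(-35833, -36296), Add(Mul(Pow(Add(3, 18), -1), Add(-161, 18)), Add(660, -17845))) = Mul(-72129, Add(Mul(Pow(21, -1), -143), -17185)) = Mul(-72129, Add(Mul(Rational(1, 21), -143), -17185)) = Mul(-72129, Add(Rational(-143, 21), -17185)) = Mul(-72129, Rational(-361028, 21)) = Rational(8680196204, 7)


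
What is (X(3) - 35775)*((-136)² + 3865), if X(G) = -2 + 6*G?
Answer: -799606999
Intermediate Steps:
(X(3) - 35775)*((-136)² + 3865) = ((-2 + 6*3) - 35775)*((-136)² + 3865) = ((-2 + 18) - 35775)*(18496 + 3865) = (16 - 35775)*22361 = -35759*22361 = -799606999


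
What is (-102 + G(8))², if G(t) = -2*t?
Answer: 13924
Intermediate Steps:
(-102 + G(8))² = (-102 - 2*8)² = (-102 - 16)² = (-118)² = 13924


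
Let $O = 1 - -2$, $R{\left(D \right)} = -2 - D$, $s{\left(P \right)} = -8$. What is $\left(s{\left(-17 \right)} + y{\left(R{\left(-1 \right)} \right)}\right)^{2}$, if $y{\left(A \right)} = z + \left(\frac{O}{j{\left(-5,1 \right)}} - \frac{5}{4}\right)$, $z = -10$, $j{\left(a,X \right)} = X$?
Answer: $\frac{4225}{16} \approx 264.06$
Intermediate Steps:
$O = 3$ ($O = 1 + 2 = 3$)
$y{\left(A \right)} = - \frac{33}{4}$ ($y{\left(A \right)} = -10 + \left(\frac{3}{1} - \frac{5}{4}\right) = -10 + \left(3 \cdot 1 - \frac{5}{4}\right) = -10 + \left(3 - \frac{5}{4}\right) = -10 + \frac{7}{4} = - \frac{33}{4}$)
$\left(s{\left(-17 \right)} + y{\left(R{\left(-1 \right)} \right)}\right)^{2} = \left(-8 - \frac{33}{4}\right)^{2} = \left(- \frac{65}{4}\right)^{2} = \frac{4225}{16}$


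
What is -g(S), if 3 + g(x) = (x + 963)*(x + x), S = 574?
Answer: -1764473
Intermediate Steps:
g(x) = -3 + 2*x*(963 + x) (g(x) = -3 + (x + 963)*(x + x) = -3 + (963 + x)*(2*x) = -3 + 2*x*(963 + x))
-g(S) = -(-3 + 2*574**2 + 1926*574) = -(-3 + 2*329476 + 1105524) = -(-3 + 658952 + 1105524) = -1*1764473 = -1764473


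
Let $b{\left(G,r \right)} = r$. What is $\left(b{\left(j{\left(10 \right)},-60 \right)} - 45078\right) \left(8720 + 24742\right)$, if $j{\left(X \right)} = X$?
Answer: $-1510407756$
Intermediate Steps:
$\left(b{\left(j{\left(10 \right)},-60 \right)} - 45078\right) \left(8720 + 24742\right) = \left(-60 - 45078\right) \left(8720 + 24742\right) = \left(-45138\right) 33462 = -1510407756$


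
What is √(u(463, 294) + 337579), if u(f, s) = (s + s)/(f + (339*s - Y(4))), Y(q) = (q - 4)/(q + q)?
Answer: √3384505214727991/100129 ≈ 581.02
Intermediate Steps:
Y(q) = (-4 + q)/(2*q) (Y(q) = (-4 + q)/((2*q)) = (-4 + q)*(1/(2*q)) = (-4 + q)/(2*q))
u(f, s) = 2*s/(f + 339*s) (u(f, s) = (s + s)/(f + (339*s - (-4 + 4)/(2*4))) = (2*s)/(f + (339*s - 0/(2*4))) = (2*s)/(f + (339*s - 1*0)) = (2*s)/(f + (339*s + 0)) = (2*s)/(f + 339*s) = 2*s/(f + 339*s))
√(u(463, 294) + 337579) = √(2*294/(463 + 339*294) + 337579) = √(2*294/(463 + 99666) + 337579) = √(2*294/100129 + 337579) = √(2*294*(1/100129) + 337579) = √(588/100129 + 337579) = √(33801448279/100129) = √3384505214727991/100129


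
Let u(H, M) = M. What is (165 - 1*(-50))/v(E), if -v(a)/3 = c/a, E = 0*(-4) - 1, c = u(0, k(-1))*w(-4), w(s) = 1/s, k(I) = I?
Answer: 860/3 ≈ 286.67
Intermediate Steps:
c = ¼ (c = -1/(-4) = -1*(-¼) = ¼ ≈ 0.25000)
E = -1 (E = 0 - 1 = -1)
v(a) = -3/(4*a)
(165 - 1*(-50))/v(E) = (165 - 1*(-50))/((-¾/(-1))) = (165 + 50)/((-¾*(-1))) = 215/(¾) = 215*(4/3) = 860/3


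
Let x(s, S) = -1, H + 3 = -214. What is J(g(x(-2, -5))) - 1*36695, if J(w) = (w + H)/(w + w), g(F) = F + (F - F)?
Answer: -36586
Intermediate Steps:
H = -217 (H = -3 - 214 = -217)
g(F) = F (g(F) = F + 0 = F)
J(w) = (-217 + w)/(2*w) (J(w) = (w - 217)/(w + w) = (-217 + w)/((2*w)) = (-217 + w)*(1/(2*w)) = (-217 + w)/(2*w))
J(g(x(-2, -5))) - 1*36695 = (½)*(-217 - 1)/(-1) - 1*36695 = (½)*(-1)*(-218) - 36695 = 109 - 36695 = -36586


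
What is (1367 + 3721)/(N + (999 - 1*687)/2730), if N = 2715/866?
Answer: 154217280/98489 ≈ 1565.8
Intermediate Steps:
N = 2715/866 (N = 2715*(1/866) = 2715/866 ≈ 3.1351)
(1367 + 3721)/(N + (999 - 1*687)/2730) = (1367 + 3721)/(2715/866 + (999 - 1*687)/2730) = 5088/(2715/866 + (999 - 687)*(1/2730)) = 5088/(2715/866 + 312*(1/2730)) = 5088/(2715/866 + 4/35) = 5088/(98489/30310) = 5088*(30310/98489) = 154217280/98489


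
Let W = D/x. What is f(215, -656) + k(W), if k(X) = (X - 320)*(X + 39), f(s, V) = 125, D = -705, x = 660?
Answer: -23335963/1936 ≈ -12054.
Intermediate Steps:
W = -47/44 (W = -705/660 = -705*1/660 = -47/44 ≈ -1.0682)
k(X) = (-320 + X)*(39 + X)
f(215, -656) + k(W) = 125 + (-12480 + (-47/44)² - 281*(-47/44)) = 125 + (-12480 + 2209/1936 + 13207/44) = 125 - 23577963/1936 = -23335963/1936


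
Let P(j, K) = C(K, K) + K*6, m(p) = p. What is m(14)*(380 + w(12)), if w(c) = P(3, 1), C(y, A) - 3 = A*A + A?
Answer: 5474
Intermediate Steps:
C(y, A) = 3 + A + A**2 (C(y, A) = 3 + (A*A + A) = 3 + (A**2 + A) = 3 + (A + A**2) = 3 + A + A**2)
P(j, K) = 3 + K**2 + 7*K (P(j, K) = (3 + K + K**2) + K*6 = (3 + K + K**2) + 6*K = 3 + K**2 + 7*K)
w(c) = 11 (w(c) = 3 + 1**2 + 7*1 = 3 + 1 + 7 = 11)
m(14)*(380 + w(12)) = 14*(380 + 11) = 14*391 = 5474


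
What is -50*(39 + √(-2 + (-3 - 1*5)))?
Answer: -1950 - 50*I*√10 ≈ -1950.0 - 158.11*I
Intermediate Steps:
-50*(39 + √(-2 + (-3 - 1*5))) = -50*(39 + √(-2 + (-3 - 5))) = -50*(39 + √(-2 - 8)) = -50*(39 + √(-10)) = -50*(39 + I*√10) = -1950 - 50*I*√10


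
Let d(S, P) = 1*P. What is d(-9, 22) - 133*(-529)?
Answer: 70379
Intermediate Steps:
d(S, P) = P
d(-9, 22) - 133*(-529) = 22 - 133*(-529) = 22 + 70357 = 70379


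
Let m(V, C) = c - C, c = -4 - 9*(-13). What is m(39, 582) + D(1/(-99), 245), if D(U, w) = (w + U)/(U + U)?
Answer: -12596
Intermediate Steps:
c = 113 (c = -4 + 117 = 113)
m(V, C) = 113 - C
D(U, w) = (U + w)/(2*U) (D(U, w) = (U + w)/((2*U)) = (U + w)*(1/(2*U)) = (U + w)/(2*U))
m(39, 582) + D(1/(-99), 245) = (113 - 1*582) + (1/(-99) + 245)/(2*(1/(-99))) = (113 - 582) + (-1/99 + 245)/(2*(-1/99)) = -469 + (½)*(-99)*(24254/99) = -469 - 12127 = -12596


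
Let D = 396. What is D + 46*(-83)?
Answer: -3422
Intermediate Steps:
D + 46*(-83) = 396 + 46*(-83) = 396 - 3818 = -3422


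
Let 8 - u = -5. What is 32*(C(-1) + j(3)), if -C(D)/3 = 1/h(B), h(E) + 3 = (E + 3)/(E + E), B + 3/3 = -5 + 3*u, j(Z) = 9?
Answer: 2944/9 ≈ 327.11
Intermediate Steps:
u = 13 (u = 8 - 1*(-5) = 8 + 5 = 13)
B = 33 (B = -1 + (-5 + 3*13) = -1 + (-5 + 39) = -1 + 34 = 33)
h(E) = -3 + (3 + E)/(2*E) (h(E) = -3 + (E + 3)/(E + E) = -3 + (3 + E)/((2*E)) = -3 + (3 + E)*(1/(2*E)) = -3 + (3 + E)/(2*E))
C(D) = 11/9 (C(D) = -3*66/(3 - 5*33) = -3*66/(3 - 165) = -3/((1/2)*(1/33)*(-162)) = -3/(-27/11) = -3*(-11/27) = 11/9)
32*(C(-1) + j(3)) = 32*(11/9 + 9) = 32*(92/9) = 2944/9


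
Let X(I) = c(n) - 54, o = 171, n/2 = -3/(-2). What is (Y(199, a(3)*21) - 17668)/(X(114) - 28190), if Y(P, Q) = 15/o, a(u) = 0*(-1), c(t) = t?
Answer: 1007071/1609737 ≈ 0.62561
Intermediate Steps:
n = 3 (n = 2*(-3/(-2)) = 2*(-3*(-1/2)) = 2*(3/2) = 3)
a(u) = 0
X(I) = -51 (X(I) = 3 - 54 = -51)
Y(P, Q) = 5/57 (Y(P, Q) = 15/171 = 15*(1/171) = 5/57)
(Y(199, a(3)*21) - 17668)/(X(114) - 28190) = (5/57 - 17668)/(-51 - 28190) = -1007071/57/(-28241) = -1007071/57*(-1/28241) = 1007071/1609737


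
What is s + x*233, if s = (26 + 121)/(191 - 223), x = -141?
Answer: -1051443/32 ≈ -32858.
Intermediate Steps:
s = -147/32 (s = 147/(-32) = 147*(-1/32) = -147/32 ≈ -4.5938)
s + x*233 = -147/32 - 141*233 = -147/32 - 32853 = -1051443/32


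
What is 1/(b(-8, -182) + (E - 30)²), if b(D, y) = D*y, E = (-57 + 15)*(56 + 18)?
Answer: 1/9848500 ≈ 1.0154e-7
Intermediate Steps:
E = -3108 (E = -42*74 = -3108)
1/(b(-8, -182) + (E - 30)²) = 1/(-8*(-182) + (-3108 - 30)²) = 1/(1456 + (-3138)²) = 1/(1456 + 9847044) = 1/9848500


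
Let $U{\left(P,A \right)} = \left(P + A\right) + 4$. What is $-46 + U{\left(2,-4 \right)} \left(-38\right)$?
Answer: $-122$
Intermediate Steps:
$U{\left(P,A \right)} = 4 + A + P$ ($U{\left(P,A \right)} = \left(A + P\right) + 4 = 4 + A + P$)
$-46 + U{\left(2,-4 \right)} \left(-38\right) = -46 + \left(4 - 4 + 2\right) \left(-38\right) = -46 + 2 \left(-38\right) = -46 - 76 = -122$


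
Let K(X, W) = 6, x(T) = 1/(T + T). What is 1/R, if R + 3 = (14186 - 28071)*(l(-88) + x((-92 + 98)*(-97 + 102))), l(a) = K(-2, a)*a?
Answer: 12/87972547 ≈ 1.3641e-7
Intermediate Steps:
x(T) = 1/(2*T)
l(a) = 6*a
R = 87972547/12 (R = -3 + (14186 - 28071)*(6*(-88) + 1/(2*(((-92 + 98)*(-97 + 102))))) = -3 - 13885*(-528 + 1/(2*((6*5)))) = -3 - 13885*(-528 + (½)/30) = -3 - 13885*(-528 + (½)*(1/30)) = -3 - 13885*(-528 + 1/60) = -3 - 13885*(-31679/60) = -3 + 87972583/12 = 87972547/12 ≈ 7.3310e+6)
1/R = 1/(87972547/12) = 12/87972547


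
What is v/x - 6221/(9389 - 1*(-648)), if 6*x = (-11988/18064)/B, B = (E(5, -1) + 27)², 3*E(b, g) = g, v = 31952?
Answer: -18538127973808211/90242667 ≈ -2.0543e+8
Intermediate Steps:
E(b, g) = g/3
B = 6400/9 (B = ((⅓)*(-1) + 27)² = (-⅓ + 27)² = (80/3)² = 6400/9 ≈ 711.11)
x = -8991/57804800 (x = ((-11988/18064)/(6400/9))/6 = (-11988*1/18064*(9/6400))/6 = (-2997/4516*9/6400)/6 = (⅙)*(-26973/28902400) = -8991/57804800 ≈ -0.00015554)
v/x - 6221/(9389 - 1*(-648)) = 31952/(-8991/57804800) - 6221/(9389 - 1*(-648)) = 31952*(-57804800/8991) - 6221/(9389 + 648) = -1846978969600/8991 - 6221/10037 = -18538127973808211/90242667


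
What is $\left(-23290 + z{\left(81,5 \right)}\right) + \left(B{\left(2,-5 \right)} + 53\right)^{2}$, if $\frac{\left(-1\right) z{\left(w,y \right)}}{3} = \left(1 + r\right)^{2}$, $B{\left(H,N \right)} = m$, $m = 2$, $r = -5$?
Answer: $-20313$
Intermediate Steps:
$B{\left(H,N \right)} = 2$
$z{\left(w,y \right)} = -48$ ($z{\left(w,y \right)} = - 3 \left(1 - 5\right)^{2} = - 3 \left(-4\right)^{2} = \left(-3\right) 16 = -48$)
$\left(-23290 + z{\left(81,5 \right)}\right) + \left(B{\left(2,-5 \right)} + 53\right)^{2} = \left(-23290 - 48\right) + \left(2 + 53\right)^{2} = -23338 + 55^{2} = -23338 + 3025 = -20313$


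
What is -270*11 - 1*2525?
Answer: -5495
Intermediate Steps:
-270*11 - 1*2525 = -2970 - 2525 = -5495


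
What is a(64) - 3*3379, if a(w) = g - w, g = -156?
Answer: -10357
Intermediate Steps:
a(w) = -156 - w
a(64) - 3*3379 = (-156 - 1*64) - 3*3379 = (-156 - 64) - 1*10137 = -220 - 10137 = -10357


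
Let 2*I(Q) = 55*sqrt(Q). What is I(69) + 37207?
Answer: 37207 + 55*sqrt(69)/2 ≈ 37435.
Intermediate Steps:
I(Q) = 55*sqrt(Q)/2 (I(Q) = (55*sqrt(Q))/2 = 55*sqrt(Q)/2)
I(69) + 37207 = 55*sqrt(69)/2 + 37207 = 37207 + 55*sqrt(69)/2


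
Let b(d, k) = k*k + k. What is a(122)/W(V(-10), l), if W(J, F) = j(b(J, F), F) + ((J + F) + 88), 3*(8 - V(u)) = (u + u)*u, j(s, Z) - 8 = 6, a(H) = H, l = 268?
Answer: 183/467 ≈ 0.39186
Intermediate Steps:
b(d, k) = k + k² (b(d, k) = k² + k = k + k²)
j(s, Z) = 14 (j(s, Z) = 8 + 6 = 14)
V(u) = 8 - 2*u²/3 (V(u) = 8 - (u + u)*u/3 = 8 - 2*u*u/3 = 8 - 2*u²/3)
W(J, F) = 102 + F + J (W(J, F) = 14 + ((J + F) + 88) = 14 + ((F + J) + 88) = 14 + (88 + F + J) = 102 + F + J)
a(122)/W(V(-10), l) = 122/(102 + 268 + (8 - ⅔*(-10)²)) = 122/(102 + 268 + (8 - ⅔*100)) = 122/(102 + 268 + (8 - 200/3)) = 122/(102 + 268 - 176/3) = 122/(934/3) = 122*(3/934) = 183/467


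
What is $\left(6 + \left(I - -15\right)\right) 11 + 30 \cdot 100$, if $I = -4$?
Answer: $3187$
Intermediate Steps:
$\left(6 + \left(I - -15\right)\right) 11 + 30 \cdot 100 = \left(6 - -11\right) 11 + 30 \cdot 100 = \left(6 + \left(-4 + 15\right)\right) 11 + 3000 = \left(6 + 11\right) 11 + 3000 = 17 \cdot 11 + 3000 = 187 + 3000 = 3187$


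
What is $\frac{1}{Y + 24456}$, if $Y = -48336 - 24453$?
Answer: $- \frac{1}{48333} \approx -2.069 \cdot 10^{-5}$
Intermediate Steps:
$Y = -72789$
$\frac{1}{Y + 24456} = \frac{1}{-72789 + 24456} = \frac{1}{-48333} = - \frac{1}{48333}$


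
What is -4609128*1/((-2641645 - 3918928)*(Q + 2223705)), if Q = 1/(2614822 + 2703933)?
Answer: 6128705648910/19398535289886642287 ≈ 3.1594e-7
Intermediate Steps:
Q = 1/5318755 ≈ 1.8801e-7
-4609128*1/((-2641645 - 3918928)*(Q + 2223705)) = -4609128*1/((-2641645 - 3918928)*(1/5318755 + 2223705)) = -4609128/((-6560573*11827342087276/5318755)) = -4609128/(-77594141159546569148/5318755) = -4609128*(-5318755/77594141159546569148) = 6128705648910/19398535289886642287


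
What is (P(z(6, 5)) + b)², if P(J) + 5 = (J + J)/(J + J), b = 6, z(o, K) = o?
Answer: 4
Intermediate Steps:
P(J) = -4 (P(J) = -5 + (J + J)/(J + J) = -5 + (2*J)/((2*J)) = -5 + (2*J)*(1/(2*J)) = -5 + 1 = -4)
(P(z(6, 5)) + b)² = (-4 + 6)² = 2² = 4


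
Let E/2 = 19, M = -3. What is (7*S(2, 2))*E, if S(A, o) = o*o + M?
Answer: 266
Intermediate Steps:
S(A, o) = -3 + o**2 (S(A, o) = o*o - 3 = o**2 - 3 = -3 + o**2)
E = 38 (E = 2*19 = 38)
(7*S(2, 2))*E = (7*(-3 + 2**2))*38 = (7*(-3 + 4))*38 = (7*1)*38 = 7*38 = 266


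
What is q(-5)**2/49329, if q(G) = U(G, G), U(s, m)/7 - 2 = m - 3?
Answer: 28/783 ≈ 0.035760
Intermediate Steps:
U(s, m) = -7 + 7*m (U(s, m) = 14 + 7*(m - 3) = 14 + 7*(-3 + m) = 14 + (-21 + 7*m) = -7 + 7*m)
q(G) = -7 + 7*G
q(-5)**2/49329 = (-7 + 7*(-5))**2/49329 = (-7 - 35)**2*(1/49329) = (-42)**2*(1/49329) = 1764*(1/49329) = 28/783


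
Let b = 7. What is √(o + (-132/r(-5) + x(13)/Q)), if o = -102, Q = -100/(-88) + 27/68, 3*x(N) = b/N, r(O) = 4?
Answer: I*√269906352027/44733 ≈ 11.614*I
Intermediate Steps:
x(N) = 7/(3*N) (x(N) = (7/N)/3 = 7/(3*N))
Q = 1147/748 (Q = -100*(-1/88) + 27*(1/68) = 25/22 + 27/68 = 1147/748 ≈ 1.5334)
√(o + (-132/r(-5) + x(13)/Q)) = √(-102 + (-132/4 + ((7/3)/13)/(1147/748))) = √(-102 + (-132*¼ + ((7/3)*(1/13))*(748/1147))) = √(-102 + (-33 + (7/39)*(748/1147))) = √(-102 + (-33 + 5236/44733)) = √(-102 - 1470953/44733) = √(-6033719/44733) = I*√269906352027/44733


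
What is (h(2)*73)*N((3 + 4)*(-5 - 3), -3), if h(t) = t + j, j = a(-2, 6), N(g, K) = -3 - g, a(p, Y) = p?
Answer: 0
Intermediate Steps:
j = -2
h(t) = -2 + t (h(t) = t - 2 = -2 + t)
(h(2)*73)*N((3 + 4)*(-5 - 3), -3) = ((-2 + 2)*73)*(-3 - (3 + 4)*(-5 - 3)) = (0*73)*(-3 - 7*(-8)) = 0*(-3 - 1*(-56)) = 0*(-3 + 56) = 0*53 = 0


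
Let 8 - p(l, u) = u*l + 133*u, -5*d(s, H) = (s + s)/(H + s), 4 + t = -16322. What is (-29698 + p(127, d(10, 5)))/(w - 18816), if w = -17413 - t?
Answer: 88862/59709 ≈ 1.4883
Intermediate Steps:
t = -16326 (t = -4 - 16322 = -16326)
w = -1087 (w = -17413 - 1*(-16326) = -17413 + 16326 = -1087)
d(s, H) = -2*s/(5*(H + s)) (d(s, H) = -(s + s)/(5*(H + s)) = -2*s/(5*(H + s)))
p(l, u) = 8 - 133*u - l*u (p(l, u) = 8 - (u*l + 133*u) = 8 - (l*u + 133*u) = 8 - (133*u + l*u) = 8 + (-133*u - l*u) = 8 - 133*u - l*u)
(-29698 + p(127, d(10, 5)))/(w - 18816) = (-29698 + (8 - (-266)*10/(5*5 + 5*10) - 1*127*(-2*10/(5*5 + 5*10))))/(-1087 - 18816) = (-29698 + (8 - (-266)*10/(25 + 50) - 1*127*(-2*10/(25 + 50))))/(-19903) = (-29698 + (8 - (-266)*10/75 - 1*127*(-2*10/75)))*(-1/19903) = (-29698 + (8 - (-266)*10/75 - 1*127*(-2*10*1/75)))*(-1/19903) = (-29698 + (8 - 133*(-4/15) - 1*127*(-4/15)))*(-1/19903) = (-29698 + (8 + 532/15 + 508/15))*(-1/19903) = (-29698 + 232/3)*(-1/19903) = -88862/3*(-1/19903) = 88862/59709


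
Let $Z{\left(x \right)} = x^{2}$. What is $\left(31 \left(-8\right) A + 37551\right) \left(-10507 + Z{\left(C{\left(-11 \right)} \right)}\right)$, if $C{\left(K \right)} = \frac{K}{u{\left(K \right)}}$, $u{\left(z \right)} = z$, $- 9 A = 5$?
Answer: $- \frac{1187874898}{3} \approx -3.9596 \cdot 10^{8}$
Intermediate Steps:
$A = - \frac{5}{9}$ ($A = \left(- \frac{1}{9}\right) 5 = - \frac{5}{9} \approx -0.55556$)
$C{\left(K \right)} = 1$ ($C{\left(K \right)} = \frac{K}{K} = 1$)
$\left(31 \left(-8\right) A + 37551\right) \left(-10507 + Z{\left(C{\left(-11 \right)} \right)}\right) = \left(31 \left(-8\right) \left(- \frac{5}{9}\right) + 37551\right) \left(-10507 + 1^{2}\right) = \left(\left(-248\right) \left(- \frac{5}{9}\right) + 37551\right) \left(-10507 + 1\right) = \left(\frac{1240}{9} + 37551\right) \left(-10506\right) = \frac{339199}{9} \left(-10506\right) = - \frac{1187874898}{3}$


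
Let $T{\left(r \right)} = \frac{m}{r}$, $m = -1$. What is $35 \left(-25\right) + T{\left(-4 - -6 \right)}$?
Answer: $- \frac{1751}{2} \approx -875.5$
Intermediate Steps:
$T{\left(r \right)} = - \frac{1}{r}$
$35 \left(-25\right) + T{\left(-4 - -6 \right)} = 35 \left(-25\right) - \frac{1}{-4 - -6} = -875 - \frac{1}{-4 + 6} = -875 - \frac{1}{2} = - \frac{1751}{2}$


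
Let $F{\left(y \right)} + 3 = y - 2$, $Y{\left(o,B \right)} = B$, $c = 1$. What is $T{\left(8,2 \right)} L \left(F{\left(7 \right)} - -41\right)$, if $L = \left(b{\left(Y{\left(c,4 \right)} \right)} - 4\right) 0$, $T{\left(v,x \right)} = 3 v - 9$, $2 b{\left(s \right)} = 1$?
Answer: $0$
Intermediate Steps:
$b{\left(s \right)} = \frac{1}{2}$ ($b{\left(s \right)} = \frac{1}{2} \cdot 1 = \frac{1}{2}$)
$T{\left(v,x \right)} = -9 + 3 v$
$F{\left(y \right)} = -5 + y$ ($F{\left(y \right)} = -3 + \left(y - 2\right) = -3 + \left(-2 + y\right) = -5 + y$)
$L = 0$ ($L = \left(\frac{1}{2} - 4\right) 0 = \left(- \frac{7}{2}\right) 0 = 0$)
$T{\left(8,2 \right)} L \left(F{\left(7 \right)} - -41\right) = \left(-9 + 3 \cdot 8\right) 0 \left(\left(-5 + 7\right) - -41\right) = \left(-9 + 24\right) 0 \left(2 + 41\right) = 15 \cdot 0 \cdot 43 = 0 \cdot 43 = 0$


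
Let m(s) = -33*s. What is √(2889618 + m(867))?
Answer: √2861007 ≈ 1691.5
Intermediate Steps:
√(2889618 + m(867)) = √(2889618 - 33*867) = √(2889618 - 28611) = √2861007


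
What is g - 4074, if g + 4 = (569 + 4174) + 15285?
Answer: 15950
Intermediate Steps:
g = 20024 (g = -4 + ((569 + 4174) + 15285) = -4 + (4743 + 15285) = -4 + 20028 = 20024)
g - 4074 = 20024 - 4074 = 15950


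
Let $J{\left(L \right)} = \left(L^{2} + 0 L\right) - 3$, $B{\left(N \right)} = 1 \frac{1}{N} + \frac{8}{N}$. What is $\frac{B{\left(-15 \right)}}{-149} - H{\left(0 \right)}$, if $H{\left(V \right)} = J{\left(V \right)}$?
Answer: $\frac{2238}{745} \approx 3.004$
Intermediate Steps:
$B{\left(N \right)} = \frac{9}{N}$ ($B{\left(N \right)} = \frac{1}{N} + \frac{8}{N} = \frac{9}{N}$)
$J{\left(L \right)} = -3 + L^{2}$ ($J{\left(L \right)} = \left(L^{2} + 0\right) - 3 = L^{2} - 3 = -3 + L^{2}$)
$H{\left(V \right)} = -3 + V^{2}$
$\frac{B{\left(-15 \right)}}{-149} - H{\left(0 \right)} = \frac{9 \frac{1}{-15}}{-149} - \left(-3 + 0^{2}\right) = 9 \left(- \frac{1}{15}\right) \left(- \frac{1}{149}\right) - \left(-3 + 0\right) = \left(- \frac{3}{5}\right) \left(- \frac{1}{149}\right) - -3 = \frac{3}{745} + 3 = \frac{2238}{745}$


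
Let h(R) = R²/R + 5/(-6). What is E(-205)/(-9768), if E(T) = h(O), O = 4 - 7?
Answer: 23/58608 ≈ 0.00039244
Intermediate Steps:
O = -3
h(R) = -⅚ + R (h(R) = R + 5*(-⅙) = R - ⅚ = -⅚ + R)
E(T) = -23/6 (E(T) = -⅚ - 3 = -23/6)
E(-205)/(-9768) = -23/6/(-9768) = -23/6*(-1/9768) = 23/58608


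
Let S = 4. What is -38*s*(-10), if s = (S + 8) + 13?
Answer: 9500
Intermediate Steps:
s = 25 (s = (4 + 8) + 13 = 12 + 13 = 25)
-38*s*(-10) = -38*25*(-10) = -950*(-10) = 9500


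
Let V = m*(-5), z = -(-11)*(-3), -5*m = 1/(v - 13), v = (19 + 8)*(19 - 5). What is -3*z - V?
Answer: 36134/365 ≈ 98.997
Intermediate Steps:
v = 378 (v = 27*14 = 378)
m = -1/1825 (m = -1/(5*(378 - 13)) = -⅕/365 = -⅕*1/365 = -1/1825 ≈ -0.00054795)
z = -33 (z = -11*3 = -33)
V = 1/365 (V = -1/1825*(-5) = 1/365 ≈ 0.0027397)
-3*z - V = -3*(-33) - 1*1/365 = 99 - 1/365 = 36134/365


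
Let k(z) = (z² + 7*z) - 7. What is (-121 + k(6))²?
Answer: 2500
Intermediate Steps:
k(z) = -7 + z² + 7*z
(-121 + k(6))² = (-121 + (-7 + 6² + 7*6))² = (-121 + (-7 + 36 + 42))² = (-121 + 71)² = (-50)² = 2500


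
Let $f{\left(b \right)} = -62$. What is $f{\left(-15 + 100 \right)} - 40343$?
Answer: $-40405$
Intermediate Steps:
$f{\left(-15 + 100 \right)} - 40343 = -62 - 40343 = -40405$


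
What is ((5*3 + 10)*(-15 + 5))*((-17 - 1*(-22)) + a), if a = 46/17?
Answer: -32750/17 ≈ -1926.5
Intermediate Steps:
a = 46/17 (a = 46*(1/17) = 46/17 ≈ 2.7059)
((5*3 + 10)*(-15 + 5))*((-17 - 1*(-22)) + a) = ((5*3 + 10)*(-15 + 5))*((-17 - 1*(-22)) + 46/17) = ((15 + 10)*(-10))*((-17 + 22) + 46/17) = (25*(-10))*(5 + 46/17) = -250*131/17 = -32750/17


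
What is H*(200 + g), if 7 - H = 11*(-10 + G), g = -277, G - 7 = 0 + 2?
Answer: -1386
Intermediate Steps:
G = 9 (G = 7 + (0 + 2) = 7 + 2 = 9)
H = 18 (H = 7 - 11*(-10 + 9) = 7 - 11*(-1) = 7 - 1*(-11) = 7 + 11 = 18)
H*(200 + g) = 18*(200 - 277) = 18*(-77) = -1386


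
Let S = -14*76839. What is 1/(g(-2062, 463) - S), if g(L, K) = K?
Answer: 1/1076209 ≈ 9.2919e-7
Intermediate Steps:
S = -1075746
1/(g(-2062, 463) - S) = 1/(463 - 1*(-1075746)) = 1/(463 + 1075746) = 1/1076209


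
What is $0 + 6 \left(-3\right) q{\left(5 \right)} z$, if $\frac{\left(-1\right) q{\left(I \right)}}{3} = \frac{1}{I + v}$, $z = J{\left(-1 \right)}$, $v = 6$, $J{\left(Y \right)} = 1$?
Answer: $\frac{54}{11} \approx 4.9091$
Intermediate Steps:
$z = 1$
$q{\left(I \right)} = - \frac{3}{6 + I}$ ($q{\left(I \right)} = - \frac{3}{I + 6} = - \frac{3}{6 + I}$)
$0 + 6 \left(-3\right) q{\left(5 \right)} z = 0 + 6 \left(-3\right) \left(- \frac{3}{6 + 5}\right) 1 = 0 + - 18 \left(- \frac{3}{11}\right) 1 = 0 + - 18 \left(\left(-3\right) \frac{1}{11}\right) 1 = 0 + \left(-18\right) \left(- \frac{3}{11}\right) 1 = 0 + \frac{54}{11} \cdot 1 = 0 + \frac{54}{11} = \frac{54}{11}$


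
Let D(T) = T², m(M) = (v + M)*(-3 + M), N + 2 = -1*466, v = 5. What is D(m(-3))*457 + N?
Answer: 65340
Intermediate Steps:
N = -468 (N = -2 - 1*466 = -2 - 466 = -468)
m(M) = (-3 + M)*(5 + M) (m(M) = (5 + M)*(-3 + M) = (-3 + M)*(5 + M))
D(m(-3))*457 + N = (-15 + (-3)² + 2*(-3))²*457 - 468 = (-15 + 9 - 6)²*457 - 468 = (-12)²*457 - 468 = 144*457 - 468 = 65808 - 468 = 65340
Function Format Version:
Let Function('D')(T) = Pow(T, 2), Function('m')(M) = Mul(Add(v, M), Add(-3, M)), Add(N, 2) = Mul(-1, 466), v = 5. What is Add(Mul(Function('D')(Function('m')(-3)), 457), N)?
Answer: 65340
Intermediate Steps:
N = -468 (N = Add(-2, Mul(-1, 466)) = Add(-2, -466) = -468)
Function('m')(M) = Mul(Add(-3, M), Add(5, M)) (Function('m')(M) = Mul(Add(5, M), Add(-3, M)) = Mul(Add(-3, M), Add(5, M)))
Add(Mul(Function('D')(Function('m')(-3)), 457), N) = Add(Mul(Pow(Add(-15, Pow(-3, 2), Mul(2, -3)), 2), 457), -468) = Add(Mul(Pow(Add(-15, 9, -6), 2), 457), -468) = Add(Mul(Pow(-12, 2), 457), -468) = Add(Mul(144, 457), -468) = Add(65808, -468) = 65340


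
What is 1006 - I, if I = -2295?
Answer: 3301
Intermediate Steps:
1006 - I = 1006 - 1*(-2295) = 1006 + 2295 = 3301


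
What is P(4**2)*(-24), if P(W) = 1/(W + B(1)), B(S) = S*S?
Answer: -24/17 ≈ -1.4118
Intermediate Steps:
B(S) = S**2
P(W) = 1/(1 + W) (P(W) = 1/(W + 1**2) = 1/(W + 1) = 1/(1 + W))
P(4**2)*(-24) = -24/(1 + 4**2) = -24/(1 + 16) = -24/17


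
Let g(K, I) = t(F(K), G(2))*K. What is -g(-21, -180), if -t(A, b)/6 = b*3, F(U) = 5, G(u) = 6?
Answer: -2268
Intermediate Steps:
t(A, b) = -18*b (t(A, b) = -6*b*3 = -18*b)
g(K, I) = -108*K (g(K, I) = (-18*6)*K = -108*K)
-g(-21, -180) = -(-108)*(-21) = -1*2268 = -2268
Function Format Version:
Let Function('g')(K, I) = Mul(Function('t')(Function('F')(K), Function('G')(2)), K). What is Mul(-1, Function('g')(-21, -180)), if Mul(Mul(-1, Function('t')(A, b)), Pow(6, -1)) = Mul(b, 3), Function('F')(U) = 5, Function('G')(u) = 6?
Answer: -2268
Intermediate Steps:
Function('t')(A, b) = Mul(-18, b) (Function('t')(A, b) = Mul(-6, Mul(b, 3)) = Mul(-6, Mul(3, b)) = Mul(-18, b))
Function('g')(K, I) = Mul(-108, K) (Function('g')(K, I) = Mul(Mul(-18, 6), K) = Mul(-108, K))
Mul(-1, Function('g')(-21, -180)) = Mul(-1, Mul(-108, -21)) = Mul(-1, 2268) = -2268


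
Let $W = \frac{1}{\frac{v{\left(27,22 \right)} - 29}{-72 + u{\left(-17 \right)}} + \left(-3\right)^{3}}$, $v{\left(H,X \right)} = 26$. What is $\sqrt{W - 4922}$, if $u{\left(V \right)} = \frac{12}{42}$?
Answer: $\frac{2 i \sqrt{225358038906}}{13533} \approx 70.157 i$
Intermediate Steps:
$u{\left(V \right)} = \frac{2}{7}$ ($u{\left(V \right)} = 12 \cdot \frac{1}{42} = \frac{2}{7}$)
$W = - \frac{502}{13533}$ ($W = \frac{1}{\frac{26 - 29}{-72 + \frac{2}{7}} + \left(-3\right)^{3}} = \frac{1}{- \frac{3}{- \frac{502}{7}} - 27} = \frac{1}{\left(-3\right) \left(- \frac{7}{502}\right) - 27} = \frac{1}{\frac{21}{502} - 27} = \frac{1}{- \frac{13533}{502}} = - \frac{502}{13533} \approx -0.037095$)
$\sqrt{W - 4922} = \sqrt{- \frac{502}{13533} - 4922} = \sqrt{- \frac{66609928}{13533}} = \frac{2 i \sqrt{225358038906}}{13533}$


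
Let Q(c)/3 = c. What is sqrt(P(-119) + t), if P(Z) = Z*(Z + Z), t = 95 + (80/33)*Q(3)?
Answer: sqrt(3441097)/11 ≈ 168.64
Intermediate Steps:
Q(c) = 3*c
t = 1285/11 (t = 95 + (80/33)*(3*3) = 95 + (80*(1/33))*9 = 95 + (80/33)*9 = 95 + 240/11 = 1285/11 ≈ 116.82)
P(Z) = 2*Z**2 (P(Z) = Z*(2*Z) = 2*Z**2)
sqrt(P(-119) + t) = sqrt(2*(-119)**2 + 1285/11) = sqrt(2*14161 + 1285/11) = sqrt(28322 + 1285/11) = sqrt(312827/11) = sqrt(3441097)/11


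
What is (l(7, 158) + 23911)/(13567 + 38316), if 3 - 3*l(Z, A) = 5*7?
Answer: 71701/155649 ≈ 0.46066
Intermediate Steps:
l(Z, A) = -32/3 (l(Z, A) = 1 - 5*7/3 = 1 - ⅓*35 = 1 - 35/3 = -32/3)
(l(7, 158) + 23911)/(13567 + 38316) = (-32/3 + 23911)/(13567 + 38316) = (71701/3)/51883 = (71701/3)*(1/51883) = 71701/155649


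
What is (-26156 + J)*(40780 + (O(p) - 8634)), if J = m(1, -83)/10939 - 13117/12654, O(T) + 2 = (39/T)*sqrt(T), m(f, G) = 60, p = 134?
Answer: -58192072530459448/69211053 - 47069247318067*sqrt(134)/6182854068 ≈ -8.4088e+8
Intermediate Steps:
O(T) = -2 + 39/sqrt(T) (O(T) = -2 + (39/T)*sqrt(T) = -2 + 39/sqrt(T))
J = -142727623/138422106 (J = 60/10939 - 13117/12654 = -142727623/138422106 ≈ -1.0311)
(-26156 + J)*(40780 + (O(p) - 8634)) = (-26156 - 142727623/138422106)*(40780 + ((-2 + 39/sqrt(134)) - 8634)) = -3620711332159*(40780 + ((-2 + 39*(sqrt(134)/134)) - 8634))/138422106 = -3620711332159*(40780 + ((-2 + 39*sqrt(134)/134) - 8634))/138422106 = -3620711332159*(40780 + (-8636 + 39*sqrt(134)/134))/138422106 = -3620711332159*(32144 + 39*sqrt(134)/134)/138422106 = -58192072530459448/69211053 - 47069247318067*sqrt(134)/6182854068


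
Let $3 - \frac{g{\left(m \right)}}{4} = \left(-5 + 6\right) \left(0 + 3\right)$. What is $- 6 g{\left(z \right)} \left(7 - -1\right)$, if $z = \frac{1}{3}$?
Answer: $0$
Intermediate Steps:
$z = \frac{1}{3} \approx 0.33333$
$g{\left(m \right)} = 0$ ($g{\left(m \right)} = 12 - 4 \left(-5 + 6\right) \left(0 + 3\right) = 12 - 4 \cdot 1 \cdot 3 = 12 - 12 = 0$)
$- 6 g{\left(z \right)} \left(7 - -1\right) = \left(-6\right) 0 \left(7 - -1\right) = 0 \left(7 + 1\right) = 0 \cdot 8 = 0$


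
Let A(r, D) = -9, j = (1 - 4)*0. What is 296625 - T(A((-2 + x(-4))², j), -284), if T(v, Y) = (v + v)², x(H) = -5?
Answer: 296301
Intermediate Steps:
j = 0 (j = -3*0 = 0)
T(v, Y) = 4*v² (T(v, Y) = (2*v)² = 4*v²)
296625 - T(A((-2 + x(-4))², j), -284) = 296625 - 4*(-9)² = 296625 - 4*81 = 296625 - 1*324 = 296625 - 324 = 296301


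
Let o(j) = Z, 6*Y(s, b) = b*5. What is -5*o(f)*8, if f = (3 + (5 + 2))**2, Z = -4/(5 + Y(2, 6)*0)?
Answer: 32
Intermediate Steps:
Y(s, b) = 5*b/6 (Y(s, b) = (b*5)/6 = (5*b)/6 = 5*b/6)
Z = -4/5 (Z = -4/(5 + ((5/6)*6)*0) = -4/(5 + 5*0) = -4/(5 + 0) = -4/5 ≈ -0.80000)
f = 100 (f = (3 + 7)**2 = 10**2 = 100)
o(j) = -4/5
-5*o(f)*8 = -5*(-4/5)*8 = 4*8 = 32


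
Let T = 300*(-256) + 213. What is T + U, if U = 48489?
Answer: -28098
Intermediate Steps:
T = -76587 (T = -76800 + 213 = -76587)
T + U = -76587 + 48489 = -28098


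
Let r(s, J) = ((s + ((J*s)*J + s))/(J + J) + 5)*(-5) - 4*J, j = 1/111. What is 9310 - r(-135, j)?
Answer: -14561647/222 ≈ -65593.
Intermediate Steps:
j = 1/111 ≈ 0.0090090
r(s, J) = -25 - 4*J - 5*(2*s + s*J²)/(2*J) (r(s, J) = ((s + (s*J² + s))/((2*J)) + 5)*(-5) - 4*J = ((s + (s + s*J²))*(1/(2*J)) + 5)*(-5) - 4*J = ((2*s + s*J²)*(1/(2*J)) + 5)*(-5) - 4*J = ((2*s + s*J²)/(2*J) + 5)*(-5) - 4*J = (5 + (2*s + s*J²)/(2*J))*(-5) - 4*J = (-25 - 5*(2*s + s*J²)/(2*J)) - 4*J = -25 - 4*J - 5*(2*s + s*J²)/(2*J))
9310 - r(-135, j) = 9310 - (-25 - 4*1/111 - 5*(-135)/1/111 - 5/2*1/111*(-135)) = 9310 - (-25 - 4/111 - 5*(-135)*111 + 225/74) = 9310 - (-25 - 4/111 + 74925 + 225/74) = 9310 - 1*16628467/222 = 9310 - 16628467/222 = -14561647/222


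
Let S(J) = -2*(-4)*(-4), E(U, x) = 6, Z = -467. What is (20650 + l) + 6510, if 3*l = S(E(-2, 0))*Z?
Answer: 96424/3 ≈ 32141.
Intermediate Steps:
S(J) = -32 (S(J) = 8*(-4) = -32)
l = 14944/3 (l = (-32*(-467))/3 = (⅓)*14944 = 14944/3 ≈ 4981.3)
(20650 + l) + 6510 = (20650 + 14944/3) + 6510 = 76894/3 + 6510 = 96424/3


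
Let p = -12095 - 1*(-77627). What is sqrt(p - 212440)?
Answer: 2*I*sqrt(36727) ≈ 383.29*I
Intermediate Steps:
p = 65532 (p = -12095 + 77627 = 65532)
sqrt(p - 212440) = sqrt(65532 - 212440) = sqrt(-146908) = 2*I*sqrt(36727)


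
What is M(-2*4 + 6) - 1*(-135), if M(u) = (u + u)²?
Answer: 151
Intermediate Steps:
M(u) = 4*u² (M(u) = (2*u)² = 4*u²)
M(-2*4 + 6) - 1*(-135) = 4*(-2*4 + 6)² - 1*(-135) = 4*(-8 + 6)² + 135 = 4*(-2)² + 135 = 4*4 + 135 = 16 + 135 = 151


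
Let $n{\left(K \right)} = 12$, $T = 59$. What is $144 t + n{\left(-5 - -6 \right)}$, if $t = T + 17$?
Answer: $10956$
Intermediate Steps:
$t = 76$ ($t = 59 + 17 = 76$)
$144 t + n{\left(-5 - -6 \right)} = 144 \cdot 76 + 12 = 10944 + 12 = 10956$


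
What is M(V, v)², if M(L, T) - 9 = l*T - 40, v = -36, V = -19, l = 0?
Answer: 961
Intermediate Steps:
M(L, T) = -31 (M(L, T) = 9 + (0*T - 40) = 9 + (0 - 40) = 9 - 40 = -31)
M(V, v)² = (-31)² = 961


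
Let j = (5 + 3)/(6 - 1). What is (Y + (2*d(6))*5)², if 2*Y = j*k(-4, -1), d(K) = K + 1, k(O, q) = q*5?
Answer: 4356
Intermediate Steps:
k(O, q) = 5*q
d(K) = 1 + K
j = 8/5 ≈ 1.6000
Y = -4 (Y = (8*(5*(-1))/5)/2 = ((8/5)*(-5))/2 = (½)*(-8) = -4)
(Y + (2*d(6))*5)² = (-4 + (2*(1 + 6))*5)² = (-4 + (2*7)*5)² = (-4 + 14*5)² = (-4 + 70)² = 66² = 4356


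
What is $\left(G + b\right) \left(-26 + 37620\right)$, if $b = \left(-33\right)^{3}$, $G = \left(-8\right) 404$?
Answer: $-1472519386$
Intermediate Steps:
$G = -3232$
$b = -35937$
$\left(G + b\right) \left(-26 + 37620\right) = \left(-3232 - 35937\right) \left(-26 + 37620\right) = \left(-39169\right) 37594 = -1472519386$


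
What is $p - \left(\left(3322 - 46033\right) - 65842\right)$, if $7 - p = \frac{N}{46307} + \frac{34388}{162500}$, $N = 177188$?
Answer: $\frac{204217850386221}{1881221875} \approx 1.0856 \cdot 10^{5}$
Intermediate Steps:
$p = \frac{5572189346}{1881221875}$ ($p = 7 - \left(\frac{177188}{46307} + \frac{34388}{162500}\right) = 7 - \left(177188 \cdot \frac{1}{46307} + 34388 \cdot \frac{1}{162500}\right) = 7 - \left(\frac{177188}{46307} + \frac{8597}{40625}\right) = 7 - \frac{7596363779}{1881221875} = \frac{5572189346}{1881221875} \approx 2.962$)
$p - \left(\left(3322 - 46033\right) - 65842\right) = \frac{5572189346}{1881221875} - \left(\left(3322 - 46033\right) - 65842\right) = \frac{5572189346}{1881221875} - \left(-42711 - 65842\right) = \frac{5572189346}{1881221875} - -108553 = \frac{5572189346}{1881221875} + 108553 = \frac{204217850386221}{1881221875}$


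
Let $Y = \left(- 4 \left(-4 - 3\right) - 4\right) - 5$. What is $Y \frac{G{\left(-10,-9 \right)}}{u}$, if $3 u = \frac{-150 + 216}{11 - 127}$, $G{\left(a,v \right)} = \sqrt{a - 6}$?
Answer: $- \frac{4408 i}{11} \approx - 400.73 i$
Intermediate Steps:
$G{\left(a,v \right)} = \sqrt{-6 + a}$
$u = - \frac{11}{58}$ ($u = \frac{\left(-150 + 216\right) \frac{1}{11 - 127}}{3} = \frac{66 \frac{1}{-116}}{3} = \frac{66 \left(- \frac{1}{116}\right)}{3} = \frac{1}{3} \left(- \frac{33}{58}\right) = - \frac{11}{58} \approx -0.18966$)
$Y = 19$ ($Y = \left(- 4 \left(-4 - 3\right) - 4\right) - 5 = \left(\left(-4\right) \left(-7\right) - 4\right) - 5 = \left(28 - 4\right) - 5 = 24 - 5 = 19$)
$Y \frac{G{\left(-10,-9 \right)}}{u} = 19 \frac{\sqrt{-6 - 10}}{- \frac{11}{58}} = 19 \sqrt{-16} \left(- \frac{58}{11}\right) = 19 \cdot 4 i \left(- \frac{58}{11}\right) = 19 \left(- \frac{232 i}{11}\right) = - \frac{4408 i}{11}$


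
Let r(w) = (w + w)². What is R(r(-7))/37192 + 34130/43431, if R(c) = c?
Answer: 319468859/403821438 ≈ 0.79111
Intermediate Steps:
r(w) = 4*w² (r(w) = (2*w)² = 4*w²)
R(r(-7))/37192 + 34130/43431 = (4*(-7)²)/37192 + 34130/43431 = (4*49)*(1/37192) + 34130*(1/43431) = 196*(1/37192) + 34130/43431 = 49/9298 + 34130/43431 = 319468859/403821438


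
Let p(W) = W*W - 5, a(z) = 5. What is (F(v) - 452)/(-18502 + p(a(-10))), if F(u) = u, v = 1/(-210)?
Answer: 94921/3881220 ≈ 0.024456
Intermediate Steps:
v = -1/210 ≈ -0.0047619
p(W) = -5 + W² (p(W) = W² - 5 = -5 + W²)
(F(v) - 452)/(-18502 + p(a(-10))) = (-1/210 - 452)/(-18502 + (-5 + 5²)) = -94921/(210*(-18502 + (-5 + 25))) = -94921/(210*(-18502 + 20)) = -94921/210/(-18482) = -94921/210*(-1/18482) = 94921/3881220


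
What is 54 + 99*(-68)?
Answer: -6678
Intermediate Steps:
54 + 99*(-68) = 54 - 6732 = -6678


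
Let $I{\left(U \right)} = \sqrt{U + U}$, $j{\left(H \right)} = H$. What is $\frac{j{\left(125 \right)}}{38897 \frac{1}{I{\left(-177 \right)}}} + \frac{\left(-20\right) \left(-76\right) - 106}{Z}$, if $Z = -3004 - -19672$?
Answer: $\frac{707}{8334} + \frac{125 i \sqrt{354}}{38897} \approx 0.084833 + 0.060464 i$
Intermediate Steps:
$I{\left(U \right)} = \sqrt{2} \sqrt{U}$ ($I{\left(U \right)} = \sqrt{2 U} = \sqrt{2} \sqrt{U}$)
$Z = 16668$ ($Z = -3004 + 19672 = 16668$)
$\frac{j{\left(125 \right)}}{38897 \frac{1}{I{\left(-177 \right)}}} + \frac{\left(-20\right) \left(-76\right) - 106}{Z} = \frac{125}{38897 \frac{1}{\sqrt{2} \sqrt{-177}}} + \frac{\left(-20\right) \left(-76\right) - 106}{16668} = \frac{125}{38897 \frac{1}{\sqrt{2} i \sqrt{177}}} + \left(1520 - 106\right) \frac{1}{16668} = \frac{125}{38897 \frac{1}{i \sqrt{354}}} + 1414 \cdot \frac{1}{16668} = \frac{125}{38897 \left(- \frac{i \sqrt{354}}{354}\right)} + \frac{707}{8334} = \frac{125}{\left(- \frac{38897}{354}\right) i \sqrt{354}} + \frac{707}{8334} = 125 \frac{i \sqrt{354}}{38897} + \frac{707}{8334} = \frac{125 i \sqrt{354}}{38897} + \frac{707}{8334} = \frac{707}{8334} + \frac{125 i \sqrt{354}}{38897}$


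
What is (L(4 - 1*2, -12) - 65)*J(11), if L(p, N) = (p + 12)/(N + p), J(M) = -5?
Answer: 332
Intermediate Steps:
L(p, N) = (12 + p)/(N + p)
(L(4 - 1*2, -12) - 65)*J(11) = ((12 + (4 - 1*2))/(-12 + (4 - 1*2)) - 65)*(-5) = ((12 + (4 - 2))/(-12 + (4 - 2)) - 65)*(-5) = ((12 + 2)/(-12 + 2) - 65)*(-5) = (14/(-10) - 65)*(-5) = (-⅒*14 - 65)*(-5) = (-7/5 - 65)*(-5) = -332/5*(-5) = 332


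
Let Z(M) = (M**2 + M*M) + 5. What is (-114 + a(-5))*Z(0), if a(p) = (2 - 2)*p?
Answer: -570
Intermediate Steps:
a(p) = 0 (a(p) = 0*p = 0)
Z(M) = 5 + 2*M**2 (Z(M) = (M**2 + M**2) + 5 = 2*M**2 + 5 = 5 + 2*M**2)
(-114 + a(-5))*Z(0) = (-114 + 0)*(5 + 2*0**2) = -114*(5 + 2*0) = -114*(5 + 0) = -114*5 = -570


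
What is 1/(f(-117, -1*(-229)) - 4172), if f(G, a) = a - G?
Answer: -1/3826 ≈ -0.00026137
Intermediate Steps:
1/(f(-117, -1*(-229)) - 4172) = 1/((-1*(-229) - 1*(-117)) - 4172) = 1/((229 + 117) - 4172) = 1/(346 - 4172) = 1/(-3826) = -1/3826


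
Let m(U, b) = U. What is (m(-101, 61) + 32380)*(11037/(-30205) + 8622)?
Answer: 8405983331967/30205 ≈ 2.7830e+8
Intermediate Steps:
(m(-101, 61) + 32380)*(11037/(-30205) + 8622) = (-101 + 32380)*(11037/(-30205) + 8622) = 32279*(11037*(-1/30205) + 8622) = 32279*(-11037/30205 + 8622) = 32279*(260416473/30205) = 8405983331967/30205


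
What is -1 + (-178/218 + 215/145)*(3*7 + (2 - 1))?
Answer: 43171/3161 ≈ 13.657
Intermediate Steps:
-1 + (-178/218 + 215/145)*(3*7 + (2 - 1)) = -1 + (-178*1/218 + 215*(1/145))*(21 + 1) = -1 + (-89/109 + 43/29)*22 = -1 + (2106/3161)*22 = -1 + 46332/3161 = 43171/3161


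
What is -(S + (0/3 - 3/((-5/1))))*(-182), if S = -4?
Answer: -3094/5 ≈ -618.80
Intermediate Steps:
-(S + (0/3 - 3/((-5/1))))*(-182) = -(-4 + (0/3 - 3/((-5/1))))*(-182) = -(-4 + (0*(⅓) - 3/((-5*1))))*(-182) = -(-4 + (0 - 3/(-5)))*(-182) = -(-4 + (0 - 3*(-⅕)))*(-182) = -(-4 + (0 + ⅗))*(-182) = -(-4 + ⅗)*(-182) = -1*(-17/5)*(-182) = (17/5)*(-182) = -3094/5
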